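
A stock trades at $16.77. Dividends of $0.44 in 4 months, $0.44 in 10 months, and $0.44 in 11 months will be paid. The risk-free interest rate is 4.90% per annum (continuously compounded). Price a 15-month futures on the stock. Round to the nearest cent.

$16.47

PV(dividends) I = 0.44·e^(−0.0490·4/12) + 0.44·e^(−0.0490·10/12) + 0.44·e^(−0.0490·11/12)
I = 0.4329 + 0.4224 + 0.4207 = 1.2760
F = (S − I)·e^(rT) = (16.77 − 1.2760) · e^(0.0490·15/12)
= 15.4940 · e^0.061250 = 15.4940 × 1.063165 = $16.47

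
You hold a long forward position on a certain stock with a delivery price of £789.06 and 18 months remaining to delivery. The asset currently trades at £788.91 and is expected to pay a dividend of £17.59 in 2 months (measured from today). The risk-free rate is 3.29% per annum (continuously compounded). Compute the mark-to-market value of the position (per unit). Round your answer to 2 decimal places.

£20.35

PV(remaining dividends) I = 17.59·e^(−0.0329·2/12) = 17.4938
Current forward F = (S − I)·e^(rT) = (788.91 − 17.4938)·e^(0.0329·18/12) = 771.4162 × 1.050588 = 810.4406
Value (long) = (F − K)·e^(−rT) = (810.4406 − 789.06) × 0.951848 = 20.3511
Value = £20.35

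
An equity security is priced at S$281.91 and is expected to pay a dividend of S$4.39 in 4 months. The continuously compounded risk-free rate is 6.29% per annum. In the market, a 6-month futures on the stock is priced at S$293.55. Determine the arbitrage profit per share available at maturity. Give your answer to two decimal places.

S$7.07 per share

PV(dividends) I = 4.39·e^(−0.0629·4/12) = 4.2989
Fair futures F* = (S − I)·e^(rT) = (281.91 − 4.2989)·e^0.031450 = 277.6111 × 1.031950 = 286.4808
Market S$293.55 > fair 286.4808: forward overpriced → cash-and-carry (borrow at r, buy the stock and collect the dividends, short the forward).
Profit at T = |F_mkt − F*| = |293.55 − 286.4808| = S$7.07 per share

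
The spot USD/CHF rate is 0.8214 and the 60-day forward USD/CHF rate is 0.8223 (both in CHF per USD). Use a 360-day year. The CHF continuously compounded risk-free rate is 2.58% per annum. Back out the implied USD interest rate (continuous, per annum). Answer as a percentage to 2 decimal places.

F = S·e^((r_CHF − r_USD)T) ⇒ r_USD = r_CHF − ln(F/S)/T
ln(0.8223/0.8214) = 0.001095; /(60/360) = 0.006570
r_USD = 0.0258 − 0.006570 = 0.019230
r_USD = 1.92%

1.92%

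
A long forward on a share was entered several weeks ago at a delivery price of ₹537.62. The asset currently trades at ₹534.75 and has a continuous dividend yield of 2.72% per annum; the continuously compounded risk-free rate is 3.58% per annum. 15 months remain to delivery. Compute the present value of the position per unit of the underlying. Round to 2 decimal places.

Current fair forward for the remaining 15 months: F = S·e^((r − q)·T), (r − q) = 0.0358 − 0.0272 = 0.0086
F = 534.75 · e^(0.0086 × 15/12) = 534.75 × 1.010808 = 540.5296
Value of long forward = (F − K)·e^(−rT) = (540.5296 − 537.62) · e^(−0.0358·15/12)
= 2.9096 × 0.956237 = 2.78

₹2.78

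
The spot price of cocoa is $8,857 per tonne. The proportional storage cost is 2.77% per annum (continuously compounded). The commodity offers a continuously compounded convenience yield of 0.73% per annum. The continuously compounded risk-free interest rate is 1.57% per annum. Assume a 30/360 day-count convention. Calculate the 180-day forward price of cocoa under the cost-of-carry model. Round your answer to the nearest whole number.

Net carry = r + u − y = 0.0157 + 0.0277 − 0.0073 = 0.0361
F = S·e^((r+u−y)T) = 8857 · e^(0.0361 × 180/360) = 8857 · e^0.018050
= 8857 × 1.018214 = $9,018 per tonne

$9,018 per tonne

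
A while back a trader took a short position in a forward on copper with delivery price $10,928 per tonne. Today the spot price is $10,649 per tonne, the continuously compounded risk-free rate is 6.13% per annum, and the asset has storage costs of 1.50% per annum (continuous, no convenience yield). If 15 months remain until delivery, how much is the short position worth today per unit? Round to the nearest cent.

Current fair forward for the remaining 15 months: F = S·e^((r + u)·T), (r + u) = 0.0613 + 0.0150 = 0.0763
F = 10649 · e^(0.0763 × 15/12) = 10649 × 1.10007130 = 11714.6593
Value of long forward = (F − K)·e^(−rT) = (11714.6593 − 10928) · e^(−0.0613·15/12)
= 786.6593 × 0.92623713 = 728.63
Short position value = −(long value) = -$728.63

-$728.63 per tonne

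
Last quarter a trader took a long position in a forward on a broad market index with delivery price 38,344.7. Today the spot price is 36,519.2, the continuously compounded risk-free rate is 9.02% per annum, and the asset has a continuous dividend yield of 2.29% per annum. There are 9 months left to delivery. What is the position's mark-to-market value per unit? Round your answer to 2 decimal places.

Current fair forward for the remaining 9 months: F = S·e^((r − q)·T), (r − q) = 0.0902 − 0.0229 = 0.0673
F = 36519.2 · e^(0.0673 × 9/12) = 36519.2 × 1.05177057 = 38409.8198
Value of long forward = (F − K)·e^(−rT) = (38409.8198 − 38344.7) · e^(−0.0902·9/12)
= 65.1198 × 0.93458752 = 60.86

60.86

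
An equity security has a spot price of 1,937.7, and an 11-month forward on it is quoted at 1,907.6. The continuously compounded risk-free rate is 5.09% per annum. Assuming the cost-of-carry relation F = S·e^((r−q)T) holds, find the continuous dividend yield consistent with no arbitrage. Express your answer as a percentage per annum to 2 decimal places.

From F = S·e^((r−q)T): (r − q) = ln(F/S)/T
ln(1907.6/1937.7) = ln(0.984466) = -0.015656
(r − q) = -0.015656 / (11/12) = -0.017079
q = r − ln(F/S)/T = 0.0509 + 0.017079 = 0.067979
q = 6.80%

6.80%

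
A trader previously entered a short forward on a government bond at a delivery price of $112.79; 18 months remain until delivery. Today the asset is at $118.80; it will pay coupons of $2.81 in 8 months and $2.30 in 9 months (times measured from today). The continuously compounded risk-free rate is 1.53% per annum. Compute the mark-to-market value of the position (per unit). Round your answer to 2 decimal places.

PV(remaining coupons) I = 2.81·e^(−0.0153·8/12) + 2.30·e^(−0.0153·9/12) = 5.0552
Current forward F = (S − I)·e^(rT) = (118.80 − 5.0552)·e^(0.0153·18/12) = 113.7448 × 1.023215 = 116.3854
Value (long) = (F − K)·e^(−rT) = (116.3854 − 112.79) × 0.977311 = 3.5138
Short position value = −(long value) = -$3.51

-$3.51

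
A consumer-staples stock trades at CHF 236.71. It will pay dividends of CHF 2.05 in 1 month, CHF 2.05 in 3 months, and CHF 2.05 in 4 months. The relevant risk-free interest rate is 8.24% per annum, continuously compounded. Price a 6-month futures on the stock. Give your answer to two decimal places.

PV(dividends) I = 2.05·e^(−0.0824·1/12) + 2.05·e^(−0.0824·3/12) + 2.05·e^(−0.0824·4/12)
I = 2.0360 + 2.0082 + 1.9945 = 6.0387
F = (S − I)·e^(rT) = (236.71 − 6.0387) · e^(0.0824·6/12)
= 230.6713 · e^0.041200 = 230.6713 × 1.042060 = CHF 240.37

CHF 240.37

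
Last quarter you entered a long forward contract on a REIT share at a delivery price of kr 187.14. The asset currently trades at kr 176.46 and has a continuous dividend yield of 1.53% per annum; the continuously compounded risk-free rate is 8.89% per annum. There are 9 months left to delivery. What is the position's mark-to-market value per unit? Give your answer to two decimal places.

Current fair forward for the remaining 9 months: F = S·e^((r − q)·T), (r − q) = 0.0889 − 0.0153 = 0.0736
F = 176.46 · e^(0.0736 × 9/12) = 176.46 × 1.056752 = 186.4745
Value of long forward = (F − K)·e^(−rT) = (186.4745 − 187.14) · e^(−0.0889·9/12)
= -0.6655 × 0.935499 = -0.62

-kr 0.62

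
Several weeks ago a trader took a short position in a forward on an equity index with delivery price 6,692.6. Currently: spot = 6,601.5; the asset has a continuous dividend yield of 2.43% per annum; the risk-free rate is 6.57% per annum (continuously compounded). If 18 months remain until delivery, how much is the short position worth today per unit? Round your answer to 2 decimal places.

-300.71

Current fair forward for the remaining 18 months: F = S·e^((r − q)·T), (r − q) = 0.0657 − 0.0243 = 0.0414
F = 6601.5 · e^(0.0414 × 18/12) = 6601.5 × 1.06406875 = 7024.4499
Value of long forward = (F − K)·e^(−rT) = (7024.4499 − 6692.6) · e^(−0.0657·18/12)
= 331.8499 × 0.90615038 = 300.71
Short position value = −(long value) = -300.71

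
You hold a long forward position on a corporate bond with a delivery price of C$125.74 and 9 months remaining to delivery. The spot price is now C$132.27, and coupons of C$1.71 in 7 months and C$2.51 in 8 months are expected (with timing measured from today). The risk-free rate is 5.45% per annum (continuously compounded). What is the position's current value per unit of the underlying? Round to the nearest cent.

C$7.49

PV(remaining coupons) I = 1.71·e^(−0.0545·7/12) + 2.51·e^(−0.0545·8/12) = 4.0769
Current forward F = (S − I)·e^(rT) = (132.27 − 4.0769)·e^(0.0545·9/12) = 128.1931 × 1.041722 = 133.5416
Value (long) = (F − K)·e^(−rT) = (133.5416 − 125.74) × 0.959949 = 7.4891
Value = C$7.49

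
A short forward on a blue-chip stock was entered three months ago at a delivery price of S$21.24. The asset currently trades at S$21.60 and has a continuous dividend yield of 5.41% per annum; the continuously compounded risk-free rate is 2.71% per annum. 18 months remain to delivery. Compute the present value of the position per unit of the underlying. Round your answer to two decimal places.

S$0.48

Current fair forward for the remaining 18 months: F = S·e^((r − q)·T), (r − q) = 0.0271 − 0.0541 = -0.0270
F = 21.60 · e^(-0.0270 × 18/12) = 21.60 × 0.960309 = 20.7427
Value of long forward = (F − K)·e^(−rT) = (20.7427 − 21.24) · e^(−0.0271·18/12)
= -0.4973 × 0.960165 = -0.48
Short position value = −(long value) = S$0.48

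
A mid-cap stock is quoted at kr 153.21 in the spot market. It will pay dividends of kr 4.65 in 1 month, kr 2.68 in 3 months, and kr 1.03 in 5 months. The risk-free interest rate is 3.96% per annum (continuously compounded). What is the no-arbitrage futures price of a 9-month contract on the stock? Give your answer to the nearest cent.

kr 149.28

PV(dividends) I = 4.65·e^(−0.0396·1/12) + 2.68·e^(−0.0396·3/12) + 1.03·e^(−0.0396·5/12)
I = 4.6347 + 2.6536 + 1.0131 = 8.3014
F = (S − I)·e^(rT) = (153.21 − 8.3014) · e^(0.0396·9/12)
= 144.9086 · e^0.029700 = 144.9086 × 1.030145 = kr 149.28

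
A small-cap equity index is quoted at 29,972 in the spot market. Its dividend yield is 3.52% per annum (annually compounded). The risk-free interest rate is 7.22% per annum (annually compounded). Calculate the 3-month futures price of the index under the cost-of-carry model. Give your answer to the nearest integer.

30,236

F = S · (1+r)^T / (1+q)^T
= 29972 × 1.017581 / 1.008686 = 29972 × 1.008818
F = 30,236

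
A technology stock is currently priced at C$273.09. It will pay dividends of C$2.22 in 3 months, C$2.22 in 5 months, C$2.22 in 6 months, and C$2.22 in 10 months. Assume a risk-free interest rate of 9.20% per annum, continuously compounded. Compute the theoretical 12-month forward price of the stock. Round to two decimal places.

C$290.11

PV(dividends) I = 2.22·e^(−0.0920·3/12) + 2.22·e^(−0.0920·5/12) + 2.22·e^(−0.0920·6/12) + 2.22·e^(−0.0920·10/12)
I = 2.1695 + 2.1365 + 2.1202 + 2.0562 = 8.4824
F = (S − I)·e^(rT) = (273.09 − 8.4824) · e^(0.0920·12/12)
= 264.6076 · e^0.092000 = 264.6076 × 1.096365 = C$290.11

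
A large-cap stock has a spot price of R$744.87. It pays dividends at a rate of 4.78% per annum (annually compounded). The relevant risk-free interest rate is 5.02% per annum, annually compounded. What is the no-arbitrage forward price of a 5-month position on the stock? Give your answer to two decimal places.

F = S · (1+r)^T / (1+q)^T
= 744.87 × 1.020618 / 1.019646 = 744.87 × 1.000953
F = R$745.58

R$745.58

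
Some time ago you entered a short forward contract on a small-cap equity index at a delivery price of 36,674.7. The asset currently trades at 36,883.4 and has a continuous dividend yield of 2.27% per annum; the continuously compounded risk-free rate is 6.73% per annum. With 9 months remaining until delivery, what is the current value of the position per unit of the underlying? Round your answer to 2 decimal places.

-1391.29

Current fair forward for the remaining 9 months: F = S·e^((r − q)·T), (r − q) = 0.0673 − 0.0227 = 0.0446
F = 36883.4 · e^(0.0446 × 9/12) = 36883.4 × 1.03401574 = 38138.0161
Value of long forward = (F − K)·e^(−rT) = (38138.0161 − 36674.7) · e^(−0.0673·9/12)
= 1463.3161 × 0.95077770 = 1391.29
Short position value = −(long value) = -1391.29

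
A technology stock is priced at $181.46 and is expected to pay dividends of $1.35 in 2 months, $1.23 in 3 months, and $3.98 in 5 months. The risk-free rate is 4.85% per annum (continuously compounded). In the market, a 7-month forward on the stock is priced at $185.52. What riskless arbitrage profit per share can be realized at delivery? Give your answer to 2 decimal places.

PV(dividends) I = 1.35·e^(−0.0485·2/12) + 1.23·e^(−0.0485·3/12) + 3.98·e^(−0.0485·5/12) = 6.4547
Fair forward F* = (S − I)·e^(rT) = (181.46 − 6.4547)·e^0.028292 = 175.0053 × 1.028696 = 180.0273
Market $185.52 > fair 180.0273: forward overpriced → cash-and-carry (borrow at r, buy the stock and collect the dividends, short the forward).
Profit at T = |F_mkt − F*| = |185.52 − 180.0273| = $5.49 per share

$5.49 per share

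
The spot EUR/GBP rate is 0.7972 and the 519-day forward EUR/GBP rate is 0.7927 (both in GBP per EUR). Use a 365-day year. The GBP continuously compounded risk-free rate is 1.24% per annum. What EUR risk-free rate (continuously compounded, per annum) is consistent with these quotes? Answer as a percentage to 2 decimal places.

1.64%

F = S·e^((r_GBP − r_EUR)T) ⇒ r_EUR = r_GBP − ln(F/S)/T
ln(0.7927/0.7972) = -0.005661; /(519/365) = -0.003981
r_EUR = 0.0124 + 0.003981 = 0.016381
r_EUR = 1.64%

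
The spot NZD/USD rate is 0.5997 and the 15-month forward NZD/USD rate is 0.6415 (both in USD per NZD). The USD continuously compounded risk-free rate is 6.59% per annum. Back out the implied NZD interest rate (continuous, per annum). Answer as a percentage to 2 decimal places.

F = S·e^((r_USD − r_NZD)T) ⇒ r_NZD = r_USD − ln(F/S)/T
ln(0.6415/0.5997) = 0.067380; /(15/12) = 0.053904
r_NZD = 0.0659 − 0.053904 = 0.011996
r_NZD = 1.20%

1.20%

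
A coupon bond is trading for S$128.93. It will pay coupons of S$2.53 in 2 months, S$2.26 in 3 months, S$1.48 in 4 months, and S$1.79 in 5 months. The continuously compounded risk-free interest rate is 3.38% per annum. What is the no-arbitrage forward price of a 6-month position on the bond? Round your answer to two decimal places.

S$123.01

PV(coupons) I = 2.53·e^(−0.0338·2/12) + 2.26·e^(−0.0338·3/12) + 1.48·e^(−0.0338·4/12) + 1.79·e^(−0.0338·5/12)
I = 2.5158 + 2.2410 + 1.4634 + 1.7650 = 7.9852
F = (S − I)·e^(rT) = (128.93 − 7.9852) · e^(0.0338·6/12)
= 120.9448 · e^0.016900 = 120.9448 × 1.017044 = S$123.01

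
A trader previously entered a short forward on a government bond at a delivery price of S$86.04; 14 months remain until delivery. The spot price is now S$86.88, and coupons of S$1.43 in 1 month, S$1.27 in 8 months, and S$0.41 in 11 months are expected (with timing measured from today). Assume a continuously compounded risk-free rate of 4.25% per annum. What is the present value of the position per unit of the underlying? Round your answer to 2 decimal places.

-S$1.95

PV(remaining coupons) I = 1.43·e^(−0.0425·1/12) + 1.27·e^(−0.0425·8/12) + 0.41·e^(−0.0425·11/12) = 3.0538
Current forward F = (S − I)·e^(rT) = (86.88 − 3.0538)·e^(0.0425·14/12) = 83.8262 × 1.050833 = 88.0873
Value (long) = (F − K)·e^(−rT) = (88.0873 − 86.04) × 0.951626 = 1.9483
Short position value = −(long value) = -S$1.95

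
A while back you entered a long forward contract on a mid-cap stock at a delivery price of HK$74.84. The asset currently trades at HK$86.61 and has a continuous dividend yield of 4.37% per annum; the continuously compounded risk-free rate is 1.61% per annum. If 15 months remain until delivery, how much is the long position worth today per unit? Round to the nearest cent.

HK$8.66

Current fair forward for the remaining 15 months: F = S·e^((r − q)·T), (r − q) = 0.0161 − 0.0437 = -0.0276
F = 86.61 · e^(-0.0276 × 15/12) = 86.61 × 0.966088 = 83.6729
Value of long forward = (F − K)·e^(−rT) = (83.6729 − 74.84) · e^(−0.0161·15/12)
= 8.8329 × 0.980076 = 8.66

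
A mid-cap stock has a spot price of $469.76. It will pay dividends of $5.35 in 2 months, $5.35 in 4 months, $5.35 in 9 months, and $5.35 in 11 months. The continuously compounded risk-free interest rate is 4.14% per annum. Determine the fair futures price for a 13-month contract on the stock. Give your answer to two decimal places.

$469.42

PV(dividends) I = 5.35·e^(−0.0414·2/12) + 5.35·e^(−0.0414·4/12) + 5.35·e^(−0.0414·9/12) + 5.35·e^(−0.0414·11/12)
I = 5.3132 + 5.2767 + 5.1864 + 5.1508 = 20.9271
F = (S − I)·e^(rT) = (469.76 − 20.9271) · e^(0.0414·13/12)
= 448.8329 · e^0.044850 = 448.8329 × 1.045871 = $469.42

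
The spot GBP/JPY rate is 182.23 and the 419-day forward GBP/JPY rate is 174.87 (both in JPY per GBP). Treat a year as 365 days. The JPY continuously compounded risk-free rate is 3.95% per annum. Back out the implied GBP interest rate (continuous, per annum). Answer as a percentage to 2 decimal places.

F = S·e^((r_JPY − r_GBP)T) ⇒ r_GBP = r_JPY − ln(F/S)/T
ln(174.87/182.23) = -0.041227; /(419/365) = -0.035914
r_GBP = 0.0395 + 0.035914 = 0.075414
r_GBP = 7.54%

7.54%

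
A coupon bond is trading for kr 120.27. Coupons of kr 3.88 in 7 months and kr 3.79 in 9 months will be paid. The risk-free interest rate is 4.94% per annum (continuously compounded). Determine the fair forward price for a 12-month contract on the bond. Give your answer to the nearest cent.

PV(coupons) I = 3.88·e^(−0.0494·7/12) + 3.79·e^(−0.0494·9/12)
I = 3.7698 + 3.6521 = 7.4219
F = (S − I)·e^(rT) = (120.27 − 7.4219) · e^(0.0494·12/12)
= 112.8481 · e^0.049400 = 112.8481 × 1.050641 = kr 118.56

kr 118.56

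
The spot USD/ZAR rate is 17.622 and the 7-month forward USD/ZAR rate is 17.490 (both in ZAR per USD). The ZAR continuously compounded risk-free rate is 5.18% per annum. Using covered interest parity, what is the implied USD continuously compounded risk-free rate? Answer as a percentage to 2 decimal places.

F = S·e^((r_ZAR − r_USD)T) ⇒ r_USD = r_ZAR − ln(F/S)/T
ln(17.490/17.622) = -0.007519; /(7/12) = -0.012890
r_USD = 0.0518 + 0.012890 = 0.064690
r_USD = 6.47%

6.47%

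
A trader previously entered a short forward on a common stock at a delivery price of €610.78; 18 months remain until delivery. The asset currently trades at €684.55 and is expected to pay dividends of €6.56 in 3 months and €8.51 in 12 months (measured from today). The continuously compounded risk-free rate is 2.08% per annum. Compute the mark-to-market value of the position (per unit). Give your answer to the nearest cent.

PV(remaining dividends) I = 6.56·e^(−0.0208·3/12) + 8.51·e^(−0.0208·12/12) = 14.8608
Current forward F = (S − I)·e^(rT) = (684.55 − 14.8608)·e^(0.0208·18/12) = 669.6892 × 1.031692 = 690.9130
Value (long) = (F − K)·e^(−rT) = (690.9130 − 610.78) × 0.969282 = 77.6715
Short position value = −(long value) = -€77.67

-€77.67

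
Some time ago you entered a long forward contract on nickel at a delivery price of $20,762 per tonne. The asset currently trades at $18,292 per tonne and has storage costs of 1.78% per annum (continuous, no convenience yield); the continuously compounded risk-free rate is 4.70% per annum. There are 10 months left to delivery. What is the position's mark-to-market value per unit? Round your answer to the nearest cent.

Current fair forward for the remaining 10 months: F = S·e^((r + u)·T), (r + u) = 0.0470 + 0.0178 = 0.0648
F = 18292 · e^(0.0648 × 10/12) = 18292 × 1.05548460 = 19306.9243
Value of long forward = (F − K)·e^(−rT) = (19306.9243 − 20762) · e^(−0.0470·10/12)
= -1455.0757 × 0.96159043 = -1399.19

-$1399.19 per tonne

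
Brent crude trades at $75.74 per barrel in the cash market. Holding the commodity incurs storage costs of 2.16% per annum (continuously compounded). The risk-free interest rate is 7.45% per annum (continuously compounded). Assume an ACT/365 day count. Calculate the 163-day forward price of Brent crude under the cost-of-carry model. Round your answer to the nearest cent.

$79.06 per barrel

Net carry = r + u − y = 0.0745 + 0.0216 − 0.0000 = 0.0961
F = S·e^((r+u−y)T) = 75.74 · e^(0.0961 × 163/365) = 75.74 · e^0.042916
= 75.74 × 1.043850 = $79.06 per barrel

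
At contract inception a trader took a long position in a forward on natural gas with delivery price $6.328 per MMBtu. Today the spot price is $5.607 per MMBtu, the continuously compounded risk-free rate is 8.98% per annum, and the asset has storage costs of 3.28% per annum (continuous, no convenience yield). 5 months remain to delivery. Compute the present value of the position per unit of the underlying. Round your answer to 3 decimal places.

Current fair forward for the remaining 5 months: F = S·e^((r + u)·T), (r + u) = 0.0898 + 0.0328 = 0.1226
F = 5.607 · e^(0.1226 × 5/12) = 5.607 × 1.052411 = 5.9009
Value of long forward = (F − K)·e^(−rT) = (5.9009 − 6.328) · e^(−0.0898·5/12)
= -0.4271 × 0.963275 = -0.411

-$0.411 per MMBtu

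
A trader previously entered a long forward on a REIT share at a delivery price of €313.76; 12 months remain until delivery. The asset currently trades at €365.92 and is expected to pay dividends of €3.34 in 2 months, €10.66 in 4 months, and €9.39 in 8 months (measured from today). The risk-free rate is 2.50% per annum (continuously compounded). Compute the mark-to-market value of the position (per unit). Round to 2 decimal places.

PV(remaining dividends) I = 3.34·e^(−0.0250·2/12) + 10.66·e^(−0.0250·4/12) + 9.39·e^(−0.0250·8/12) = 23.1324
Current forward F = (S − I)·e^(rT) = (365.92 − 23.1324)·e^(0.0250·12/12) = 342.7876 × 1.025315 = 351.4653
Value (long) = (F − K)·e^(−rT) = (351.4653 − 313.76) × 0.975310 = 36.7744
Value = €36.77

€36.77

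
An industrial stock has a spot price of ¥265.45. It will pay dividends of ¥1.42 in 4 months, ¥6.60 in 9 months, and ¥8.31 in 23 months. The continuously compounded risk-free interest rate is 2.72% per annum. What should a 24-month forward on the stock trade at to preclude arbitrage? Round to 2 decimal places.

¥263.65

PV(dividends) I = 1.42·e^(−0.0272·4/12) + 6.60·e^(−0.0272·9/12) + 8.31·e^(−0.0272·23/12)
I = 1.4072 + 6.4667 + 7.8879 = 15.7618
F = (S − I)·e^(rT) = (265.45 − 15.7618) · e^(0.0272·24/12)
= 249.6882 · e^0.054400 = 249.6882 × 1.055907 = ¥263.65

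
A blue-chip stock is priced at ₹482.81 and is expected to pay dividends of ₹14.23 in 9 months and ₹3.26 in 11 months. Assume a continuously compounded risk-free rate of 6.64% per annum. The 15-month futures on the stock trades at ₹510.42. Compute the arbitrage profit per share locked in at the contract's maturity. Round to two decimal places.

PV(dividends) I = 14.23·e^(−0.0664·9/12) + 3.26·e^(−0.0664·11/12) = 16.6062
Fair futures F* = (S − I)·e^(rT) = (482.81 − 16.6062)·e^0.083000 = 466.2038 × 1.086542 = 506.5500
Market ₹510.42 > fair 506.5500: forward overpriced → cash-and-carry (borrow at r, buy the stock and collect the dividends, short the forward).
Profit at T = |F_mkt − F*| = |510.42 − 506.5500| = ₹3.87 per share

₹3.87 per share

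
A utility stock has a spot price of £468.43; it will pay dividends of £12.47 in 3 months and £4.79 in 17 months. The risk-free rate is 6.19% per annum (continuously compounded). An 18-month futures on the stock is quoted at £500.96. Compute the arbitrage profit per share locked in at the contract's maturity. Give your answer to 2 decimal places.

£5.24 per share

PV(dividends) I = 12.47·e^(−0.0619·3/12) + 4.79·e^(−0.0619·17/12) = 16.6664
Fair futures F* = (S − I)·e^(rT) = (468.43 − 16.6664)·e^0.092850 = 451.7636 × 1.097297 = 495.7188
Market £500.96 > fair 495.7188: forward overpriced → cash-and-carry (borrow at r, buy the stock and collect the dividends, short the forward).
Profit at T = |F_mkt − F*| = |500.96 − 495.7188| = £5.24 per share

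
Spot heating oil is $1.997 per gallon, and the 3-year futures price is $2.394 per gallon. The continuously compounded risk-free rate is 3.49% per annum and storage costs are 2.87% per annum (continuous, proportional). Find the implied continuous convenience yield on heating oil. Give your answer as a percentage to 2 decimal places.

F = S·e^((r+u−y)T) ⇒ (r+u−y) = ln(F/S)/T
ln(2.394/1.997) = 0.181320; /T ⇒ 0.060440
y = r + u − ln(F/S)/T = 0.0349 + 0.0287 − 0.060440 = 0.003160
y = 0.32%

0.32%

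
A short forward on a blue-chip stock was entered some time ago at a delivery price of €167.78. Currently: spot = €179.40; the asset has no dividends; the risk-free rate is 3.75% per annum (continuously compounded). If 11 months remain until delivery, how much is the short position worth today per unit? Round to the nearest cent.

Current fair forward for the remaining 11 months: F = S·e^(r·T), r = 0.0375
F = 179.40 · e^(0.0375 × 11/12) = 179.40 × 1.034973 = 185.6742
Value of long forward = (F − K)·e^(−rT) = (185.6742 − 167.78) · e^(−0.0375·11/12)
= 17.8942 × 0.966209 = 17.29
Short position value = −(long value) = -€17.29

-€17.29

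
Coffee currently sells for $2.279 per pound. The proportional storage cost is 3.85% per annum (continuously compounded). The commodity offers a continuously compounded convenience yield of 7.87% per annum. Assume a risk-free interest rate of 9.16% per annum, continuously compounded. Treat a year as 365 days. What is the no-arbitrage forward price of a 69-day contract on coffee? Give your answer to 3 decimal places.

$2.301 per pound

Net carry = r + u − y = 0.0916 + 0.0385 − 0.0787 = 0.0514
F = S·e^((r+u−y)T) = 2.279 · e^(0.0514 × 69/365) = 2.279 · e^0.009717
= 2.279 × 1.009764 = $2.301 per pound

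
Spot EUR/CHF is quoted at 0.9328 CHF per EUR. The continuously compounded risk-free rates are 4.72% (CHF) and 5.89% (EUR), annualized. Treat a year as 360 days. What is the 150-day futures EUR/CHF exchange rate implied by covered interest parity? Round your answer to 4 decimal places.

F = S·e^((r_CHF − r_EUR)T) = 0.9328 · e^((0.0472 − 0.0589) × 150/360)
= 0.9328 · e^-0.004875 = 0.9328 × 0.995137
F = 0.9283 CHF per EUR

0.9283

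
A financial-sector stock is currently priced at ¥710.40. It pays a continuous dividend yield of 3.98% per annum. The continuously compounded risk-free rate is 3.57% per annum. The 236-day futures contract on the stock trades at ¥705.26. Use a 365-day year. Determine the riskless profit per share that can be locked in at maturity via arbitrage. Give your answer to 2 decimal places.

Fair futures: F* = S·e^(carry·T), with carry = (r − q) = 0.0357 − 0.0398 = -0.0041
F* = 710.40 · e^(-0.0041 × 236/365) = 710.40 · e^-0.002651 = 710.40 × 0.997353 = ¥708.5196
Market ¥705.26 < fair ¥708.5196: forward underpriced → reverse cash-and-carry (short spot, go long the forward).
At maturity, profit = |F_mkt − F*| = |705.26 − 708.5196| = ¥3.26 per share

¥3.26 per share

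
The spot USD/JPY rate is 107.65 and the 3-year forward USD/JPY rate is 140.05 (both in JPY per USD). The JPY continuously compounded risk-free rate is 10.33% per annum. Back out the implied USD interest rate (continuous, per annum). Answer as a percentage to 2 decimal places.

1.56%

F = S·e^((r_JPY − r_USD)T) ⇒ r_USD = r_JPY − ln(F/S)/T
ln(140.05/107.65) = 0.263114; /(3) = 0.087705
r_USD = 0.1033 − 0.087705 = 0.015595
r_USD = 1.56%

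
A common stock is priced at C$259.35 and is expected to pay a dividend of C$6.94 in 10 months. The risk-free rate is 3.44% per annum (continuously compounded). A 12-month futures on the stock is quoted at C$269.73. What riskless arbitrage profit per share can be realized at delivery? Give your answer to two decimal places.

PV(dividends) I = 6.94·e^(−0.0344·10/12) = 6.7439
Fair futures F* = (S − I)·e^(rT) = (259.35 − 6.7439)·e^0.034400 = 252.6061 × 1.034999 = 261.4471
Market C$269.73 > fair 261.4471: forward overpriced → cash-and-carry (borrow at r, buy the stock and collect the dividends, short the forward).
Profit at T = |F_mkt − F*| = |269.73 − 261.4471| = C$8.28 per share

C$8.28 per share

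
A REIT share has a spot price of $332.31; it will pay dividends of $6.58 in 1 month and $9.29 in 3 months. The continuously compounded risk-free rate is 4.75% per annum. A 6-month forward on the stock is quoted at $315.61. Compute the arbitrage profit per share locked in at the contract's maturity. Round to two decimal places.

PV(dividends) I = 6.58·e^(−0.0475·1/12) + 9.29·e^(−0.0475·3/12) = 15.7343
Fair forward F* = (S − I)·e^(rT) = (332.31 − 15.7343)·e^0.023750 = 316.5757 × 1.024034 = 324.1843
Market $315.61 < fair 324.1843: forward underpriced → reverse cash-and-carry (short the stock, invest proceeds at r, pay the dividends, go long the forward).
Profit at T = |F_mkt − F*| = |315.61 − 324.1843| = $8.57 per share

$8.57 per share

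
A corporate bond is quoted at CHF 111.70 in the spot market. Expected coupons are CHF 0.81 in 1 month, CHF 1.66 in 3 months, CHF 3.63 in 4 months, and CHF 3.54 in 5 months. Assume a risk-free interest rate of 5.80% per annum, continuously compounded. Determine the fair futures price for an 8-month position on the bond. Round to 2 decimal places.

CHF 106.27

PV(coupons) I = 0.81·e^(−0.0580·1/12) + 1.66·e^(−0.0580·3/12) + 3.63·e^(−0.0580·4/12) + 3.54·e^(−0.0580·5/12)
I = 0.8061 + 1.6361 + 3.5605 + 3.4555 = 9.4582
F = (S − I)·e^(rT) = (111.70 − 9.4582) · e^(0.0580·8/12)
= 102.2418 · e^0.038667 = 102.2418 × 1.039424 = CHF 106.27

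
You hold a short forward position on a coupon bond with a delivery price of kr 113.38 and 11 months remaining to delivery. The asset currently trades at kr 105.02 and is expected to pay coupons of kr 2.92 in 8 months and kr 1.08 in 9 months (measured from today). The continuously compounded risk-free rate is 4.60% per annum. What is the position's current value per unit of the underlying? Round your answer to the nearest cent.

PV(remaining coupons) I = 2.92·e^(−0.0460·8/12) + 1.08·e^(−0.0460·9/12) = 3.8752
Current forward F = (S − I)·e^(rT) = (105.02 − 3.8752)·e^(0.0460·11/12) = 101.1448 × 1.043068 = 105.5009
Value (long) = (F − K)·e^(−rT) = (105.5009 − 113.38) × 0.958710 = -7.5538
Short position value = −(long value) = kr 7.55

kr 7.55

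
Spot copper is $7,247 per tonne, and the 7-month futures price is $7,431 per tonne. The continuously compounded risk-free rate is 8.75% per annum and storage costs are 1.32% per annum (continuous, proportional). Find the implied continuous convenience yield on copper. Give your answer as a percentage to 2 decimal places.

5.77%

F = S·e^((r+u−y)T) ⇒ (r+u−y) = ln(F/S)/T
ln(7431/7247) = 0.025073; /T ⇒ 0.042982
y = r + u − ln(F/S)/T = 0.0875 + 0.0132 − 0.042982 = 0.057718
y = 5.77%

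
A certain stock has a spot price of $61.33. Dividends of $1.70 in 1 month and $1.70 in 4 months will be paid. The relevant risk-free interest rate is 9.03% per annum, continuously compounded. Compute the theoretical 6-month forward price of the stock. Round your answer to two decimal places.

$60.67

PV(dividends) I = 1.70·e^(−0.0903·1/12) + 1.70·e^(−0.0903·4/12)
I = 1.6873 + 1.6496 = 3.3369
F = (S − I)·e^(rT) = (61.33 − 3.3369) · e^(0.0903·6/12)
= 57.9931 · e^0.045150 = 57.9931 × 1.046185 = $60.67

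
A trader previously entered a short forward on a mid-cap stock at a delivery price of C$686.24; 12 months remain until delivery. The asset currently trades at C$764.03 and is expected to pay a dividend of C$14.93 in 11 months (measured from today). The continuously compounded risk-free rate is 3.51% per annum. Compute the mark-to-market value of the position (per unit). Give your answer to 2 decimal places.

PV(remaining dividends) I = 14.93·e^(−0.0351·11/12) = 14.4573
Current forward F = (S − I)·e^(rT) = (764.03 − 14.4573)·e^(0.0351·12/12) = 749.5727 × 1.035723 = 776.3497
Value (long) = (F − K)·e^(−rT) = (776.3497 − 686.24) × 0.965509 = 87.0017
Short position value = −(long value) = -C$87.00

-C$87.00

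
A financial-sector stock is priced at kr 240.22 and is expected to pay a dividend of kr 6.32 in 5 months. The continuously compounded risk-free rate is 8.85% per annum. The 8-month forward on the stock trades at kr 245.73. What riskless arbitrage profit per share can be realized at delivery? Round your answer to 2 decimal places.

PV(dividends) I = 6.32·e^(−0.0885·5/12) = 6.0912
Fair forward F* = (S − I)·e^(rT) = (240.22 − 6.0912)·e^0.059000 = 234.1288 × 1.060775 = 248.3580
Market kr 245.73 < fair 248.3580: forward underpriced → reverse cash-and-carry (short the stock, invest proceeds at r, pay the dividends, go long the forward).
Profit at T = |F_mkt − F*| = |245.73 − 248.3580| = kr 2.63 per share

kr 2.63 per share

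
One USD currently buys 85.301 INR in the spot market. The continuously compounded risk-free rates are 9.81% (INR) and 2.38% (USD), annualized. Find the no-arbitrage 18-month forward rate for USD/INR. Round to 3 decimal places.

95.358

F = S·e^((r_INR − r_USD)T) = 85.301 · e^((0.0981 − 0.0238) × 18/12)
= 85.301 · e^0.111450 = 85.301 × 1.117898
F = 95.358 INR per USD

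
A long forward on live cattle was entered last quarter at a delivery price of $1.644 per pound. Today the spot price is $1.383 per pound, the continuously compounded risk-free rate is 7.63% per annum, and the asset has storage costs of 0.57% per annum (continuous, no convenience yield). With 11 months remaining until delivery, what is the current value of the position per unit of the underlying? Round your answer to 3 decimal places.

Current fair forward for the remaining 11 months: F = S·e^((r + u)·T), (r + u) = 0.0763 + 0.0057 = 0.0820
F = 1.383 · e^(0.0820 × 11/12) = 1.383 × 1.078064 = 1.4910
Value of long forward = (F − K)·e^(−rT) = (1.4910 − 1.644) · e^(−0.0763·11/12)
= -0.1530 × 0.932448 = -0.143

-$0.143 per pound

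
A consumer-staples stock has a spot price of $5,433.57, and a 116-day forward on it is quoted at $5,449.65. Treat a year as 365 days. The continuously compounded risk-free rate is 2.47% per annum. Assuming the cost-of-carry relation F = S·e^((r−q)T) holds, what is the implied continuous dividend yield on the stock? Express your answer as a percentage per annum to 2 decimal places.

From F = S·e^((r−q)T): (r − q) = ln(F/S)/T
ln(5449.65/5433.57) = ln(1.002959) = 0.002955
(r − q) = 0.002955 / (116/365) = 0.009298
q = r − ln(F/S)/T = 0.0247 − 0.009298 = 0.015402
q = 1.54%

1.54%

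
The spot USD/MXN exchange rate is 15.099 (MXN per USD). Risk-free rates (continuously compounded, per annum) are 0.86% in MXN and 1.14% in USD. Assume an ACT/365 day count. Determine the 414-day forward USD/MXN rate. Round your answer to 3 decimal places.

F = S·e^((r_MXN − r_USD)T) = 15.099 · e^((0.0086 − 0.0114) × 414/365)
= 15.099 · e^-0.003176 = 15.099 × 0.996829
F = 15.051 MXN per USD

15.051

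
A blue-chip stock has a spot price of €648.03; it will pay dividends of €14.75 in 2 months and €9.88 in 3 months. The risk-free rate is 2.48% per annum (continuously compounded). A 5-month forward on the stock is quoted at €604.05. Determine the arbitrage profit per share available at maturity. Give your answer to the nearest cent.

€25.95 per share

PV(dividends) I = 14.75·e^(−0.0248·2/12) + 9.88·e^(−0.0248·3/12) = 24.5081
Fair forward F* = (S − I)·e^(rT) = (648.03 − 24.5081)·e^0.010333 = 623.5219 × 1.010387 = 629.9984
Market €604.05 < fair 629.9984: forward underpriced → reverse cash-and-carry (short the stock, invest proceeds at r, pay the dividends, go long the forward).
Profit at T = |F_mkt − F*| = |604.05 − 629.9984| = €25.95 per share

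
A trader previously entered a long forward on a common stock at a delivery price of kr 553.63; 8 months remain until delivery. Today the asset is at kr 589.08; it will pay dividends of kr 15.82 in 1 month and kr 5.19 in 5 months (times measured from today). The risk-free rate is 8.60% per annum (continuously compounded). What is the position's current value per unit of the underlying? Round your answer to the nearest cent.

PV(remaining dividends) I = 15.82·e^(−0.0860·1/12) + 5.19·e^(−0.0860·5/12) = 20.7143
Current forward F = (S − I)·e^(rT) = (589.08 − 20.7143)·e^(0.0860·8/12) = 568.3657 × 1.059009 = 601.9044
Value (long) = (F − K)·e^(−rT) = (601.9044 − 553.63) × 0.944279 = 45.5845
Value = kr 45.58

kr 45.58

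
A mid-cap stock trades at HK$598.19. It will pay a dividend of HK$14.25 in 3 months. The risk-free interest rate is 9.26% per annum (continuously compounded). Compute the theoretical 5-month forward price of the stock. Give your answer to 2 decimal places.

PV(dividends) I = 14.25·e^(−0.0926·3/12)
I = 13.9239
F = (S − I)·e^(rT) = (598.19 − 13.9239) · e^(0.0926·5/12)
= 584.2661 · e^0.038583 = 584.2661 × 1.039337 = HK$607.25

HK$607.25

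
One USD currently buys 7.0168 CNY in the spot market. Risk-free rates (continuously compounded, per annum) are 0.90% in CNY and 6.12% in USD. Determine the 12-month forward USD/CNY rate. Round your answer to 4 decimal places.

6.6599

F = S·e^((r_CNY − r_USD)T) = 7.0168 · e^((0.0090 − 0.0612) × 12/12)
= 7.0168 · e^-0.052200 = 7.0168 × 0.949139
F = 6.6599 CNY per USD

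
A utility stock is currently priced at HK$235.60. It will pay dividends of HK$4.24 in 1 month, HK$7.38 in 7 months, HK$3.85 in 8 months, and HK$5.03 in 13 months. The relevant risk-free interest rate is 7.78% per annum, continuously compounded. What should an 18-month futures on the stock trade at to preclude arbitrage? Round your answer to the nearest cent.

PV(dividends) I = 4.24·e^(−0.0778·1/12) + 7.38·e^(−0.0778·7/12) + 3.85·e^(−0.0778·8/12) + 5.03·e^(−0.0778·13/12)
I = 4.2126 + 7.0526 + 3.6554 + 4.6234 = 19.5440
F = (S − I)·e^(rT) = (235.60 − 19.5440) · e^(0.0778·18/12)
= 216.0560 · e^0.116700 = 216.0560 × 1.123782 = HK$242.80

HK$242.80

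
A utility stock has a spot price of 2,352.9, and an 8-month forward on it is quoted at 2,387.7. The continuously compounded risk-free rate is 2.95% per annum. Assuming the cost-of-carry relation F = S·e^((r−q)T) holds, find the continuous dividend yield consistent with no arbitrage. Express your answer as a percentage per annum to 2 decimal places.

From F = S·e^((r−q)T): (r − q) = ln(F/S)/T
ln(2387.7/2352.9) = ln(1.014790) = 0.014682
(r − q) = 0.014682 / (8/12) = 0.022023
q = r − ln(F/S)/T = 0.0295 − 0.022023 = 0.007477
q = 0.75%

0.75%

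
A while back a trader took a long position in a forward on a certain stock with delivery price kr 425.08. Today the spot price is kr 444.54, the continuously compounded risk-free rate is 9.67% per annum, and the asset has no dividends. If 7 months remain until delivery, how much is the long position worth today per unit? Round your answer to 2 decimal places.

kr 42.77

Current fair forward for the remaining 7 months: F = S·e^(r·T), r = 0.0967
F = 444.54 · e^(0.0967 × 7/12) = 444.54 × 1.058030 = 470.3367
Value of long forward = (F − K)·e^(−rT) = (470.3367 − 425.08) · e^(−0.0967·7/12)
= 45.2567 × 0.945153 = 42.77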